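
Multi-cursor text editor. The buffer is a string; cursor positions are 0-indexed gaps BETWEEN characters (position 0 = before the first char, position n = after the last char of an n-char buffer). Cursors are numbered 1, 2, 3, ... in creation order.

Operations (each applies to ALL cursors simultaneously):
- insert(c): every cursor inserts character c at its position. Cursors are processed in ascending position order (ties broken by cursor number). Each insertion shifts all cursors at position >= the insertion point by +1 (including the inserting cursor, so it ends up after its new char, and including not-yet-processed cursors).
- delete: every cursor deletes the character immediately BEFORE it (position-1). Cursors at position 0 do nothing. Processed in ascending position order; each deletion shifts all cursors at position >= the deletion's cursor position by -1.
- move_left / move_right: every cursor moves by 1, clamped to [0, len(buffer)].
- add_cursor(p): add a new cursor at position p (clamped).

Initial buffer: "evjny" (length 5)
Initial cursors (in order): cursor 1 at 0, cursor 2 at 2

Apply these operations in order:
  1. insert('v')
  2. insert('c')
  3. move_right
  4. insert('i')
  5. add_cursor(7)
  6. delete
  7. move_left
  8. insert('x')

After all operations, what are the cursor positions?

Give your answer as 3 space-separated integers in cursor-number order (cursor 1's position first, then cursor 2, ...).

Answer: 3 8 6

Derivation:
After op 1 (insert('v')): buffer="vevvjny" (len 7), cursors c1@1 c2@4, authorship 1..2...
After op 2 (insert('c')): buffer="vcevvcjny" (len 9), cursors c1@2 c2@6, authorship 11..22...
After op 3 (move_right): buffer="vcevvcjny" (len 9), cursors c1@3 c2@7, authorship 11..22...
After op 4 (insert('i')): buffer="vceivvcjiny" (len 11), cursors c1@4 c2@9, authorship 11.1.22.2..
After op 5 (add_cursor(7)): buffer="vceivvcjiny" (len 11), cursors c1@4 c3@7 c2@9, authorship 11.1.22.2..
After op 6 (delete): buffer="vcevvjny" (len 8), cursors c1@3 c3@5 c2@6, authorship 11..2...
After op 7 (move_left): buffer="vcevvjny" (len 8), cursors c1@2 c3@4 c2@5, authorship 11..2...
After op 8 (insert('x')): buffer="vcxevxvxjny" (len 11), cursors c1@3 c3@6 c2@8, authorship 111..322...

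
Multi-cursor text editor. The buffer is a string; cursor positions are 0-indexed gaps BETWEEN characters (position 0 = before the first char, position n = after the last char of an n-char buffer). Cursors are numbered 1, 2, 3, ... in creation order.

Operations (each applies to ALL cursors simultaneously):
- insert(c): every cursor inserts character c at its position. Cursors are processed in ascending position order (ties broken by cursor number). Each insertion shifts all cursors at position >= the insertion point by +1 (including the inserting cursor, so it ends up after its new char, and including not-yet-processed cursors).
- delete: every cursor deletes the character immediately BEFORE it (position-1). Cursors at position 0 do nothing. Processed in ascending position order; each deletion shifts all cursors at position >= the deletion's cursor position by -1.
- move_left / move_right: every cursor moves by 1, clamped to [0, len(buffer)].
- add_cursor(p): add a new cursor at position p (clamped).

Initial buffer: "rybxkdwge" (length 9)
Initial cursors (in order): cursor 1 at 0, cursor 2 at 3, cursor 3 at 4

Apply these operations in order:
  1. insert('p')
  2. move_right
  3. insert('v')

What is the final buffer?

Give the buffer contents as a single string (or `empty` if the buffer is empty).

After op 1 (insert('p')): buffer="prybpxpkdwge" (len 12), cursors c1@1 c2@5 c3@7, authorship 1...2.3.....
After op 2 (move_right): buffer="prybpxpkdwge" (len 12), cursors c1@2 c2@6 c3@8, authorship 1...2.3.....
After op 3 (insert('v')): buffer="prvybpxvpkvdwge" (len 15), cursors c1@3 c2@8 c3@11, authorship 1.1..2.23.3....

Answer: prvybpxvpkvdwge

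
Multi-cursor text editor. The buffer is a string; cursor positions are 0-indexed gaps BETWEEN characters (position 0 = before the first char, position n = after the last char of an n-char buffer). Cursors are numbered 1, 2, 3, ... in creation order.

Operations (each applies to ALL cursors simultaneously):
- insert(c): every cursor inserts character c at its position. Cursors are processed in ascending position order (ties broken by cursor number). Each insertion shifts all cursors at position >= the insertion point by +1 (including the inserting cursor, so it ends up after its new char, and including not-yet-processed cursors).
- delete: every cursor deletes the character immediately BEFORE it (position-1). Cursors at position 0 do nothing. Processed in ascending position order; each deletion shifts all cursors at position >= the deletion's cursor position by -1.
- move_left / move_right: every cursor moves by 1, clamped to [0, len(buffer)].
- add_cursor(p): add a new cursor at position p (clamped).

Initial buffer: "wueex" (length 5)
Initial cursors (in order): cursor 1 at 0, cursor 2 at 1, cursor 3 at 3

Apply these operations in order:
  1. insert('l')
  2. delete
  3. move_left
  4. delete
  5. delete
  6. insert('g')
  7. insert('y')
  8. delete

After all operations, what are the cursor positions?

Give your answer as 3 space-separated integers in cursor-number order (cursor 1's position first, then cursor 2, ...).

Answer: 3 3 3

Derivation:
After op 1 (insert('l')): buffer="lwluelex" (len 8), cursors c1@1 c2@3 c3@6, authorship 1.2..3..
After op 2 (delete): buffer="wueex" (len 5), cursors c1@0 c2@1 c3@3, authorship .....
After op 3 (move_left): buffer="wueex" (len 5), cursors c1@0 c2@0 c3@2, authorship .....
After op 4 (delete): buffer="weex" (len 4), cursors c1@0 c2@0 c3@1, authorship ....
After op 5 (delete): buffer="eex" (len 3), cursors c1@0 c2@0 c3@0, authorship ...
After op 6 (insert('g')): buffer="gggeex" (len 6), cursors c1@3 c2@3 c3@3, authorship 123...
After op 7 (insert('y')): buffer="gggyyyeex" (len 9), cursors c1@6 c2@6 c3@6, authorship 123123...
After op 8 (delete): buffer="gggeex" (len 6), cursors c1@3 c2@3 c3@3, authorship 123...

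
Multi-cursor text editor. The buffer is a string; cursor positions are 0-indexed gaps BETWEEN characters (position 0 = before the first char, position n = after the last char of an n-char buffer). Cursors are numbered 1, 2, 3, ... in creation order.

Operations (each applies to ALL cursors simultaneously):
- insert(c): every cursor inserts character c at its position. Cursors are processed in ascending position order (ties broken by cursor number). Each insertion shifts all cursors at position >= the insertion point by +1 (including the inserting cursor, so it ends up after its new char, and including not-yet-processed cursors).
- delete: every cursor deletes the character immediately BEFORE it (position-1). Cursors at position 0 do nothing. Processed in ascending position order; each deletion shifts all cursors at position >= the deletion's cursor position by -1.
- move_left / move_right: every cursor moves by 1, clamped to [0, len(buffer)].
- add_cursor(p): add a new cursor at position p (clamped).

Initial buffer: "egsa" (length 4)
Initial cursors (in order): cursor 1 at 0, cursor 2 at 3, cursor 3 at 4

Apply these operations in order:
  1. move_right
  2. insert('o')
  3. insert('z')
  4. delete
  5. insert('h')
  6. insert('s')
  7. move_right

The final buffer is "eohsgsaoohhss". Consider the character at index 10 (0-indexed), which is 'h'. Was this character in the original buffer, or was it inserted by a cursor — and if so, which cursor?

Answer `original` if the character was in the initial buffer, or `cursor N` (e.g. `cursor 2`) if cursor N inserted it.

After op 1 (move_right): buffer="egsa" (len 4), cursors c1@1 c2@4 c3@4, authorship ....
After op 2 (insert('o')): buffer="eogsaoo" (len 7), cursors c1@2 c2@7 c3@7, authorship .1...23
After op 3 (insert('z')): buffer="eozgsaoozz" (len 10), cursors c1@3 c2@10 c3@10, authorship .11...2323
After op 4 (delete): buffer="eogsaoo" (len 7), cursors c1@2 c2@7 c3@7, authorship .1...23
After op 5 (insert('h')): buffer="eohgsaoohh" (len 10), cursors c1@3 c2@10 c3@10, authorship .11...2323
After op 6 (insert('s')): buffer="eohsgsaoohhss" (len 13), cursors c1@4 c2@13 c3@13, authorship .111...232323
After op 7 (move_right): buffer="eohsgsaoohhss" (len 13), cursors c1@5 c2@13 c3@13, authorship .111...232323
Authorship (.=original, N=cursor N): . 1 1 1 . . . 2 3 2 3 2 3
Index 10: author = 3

Answer: cursor 3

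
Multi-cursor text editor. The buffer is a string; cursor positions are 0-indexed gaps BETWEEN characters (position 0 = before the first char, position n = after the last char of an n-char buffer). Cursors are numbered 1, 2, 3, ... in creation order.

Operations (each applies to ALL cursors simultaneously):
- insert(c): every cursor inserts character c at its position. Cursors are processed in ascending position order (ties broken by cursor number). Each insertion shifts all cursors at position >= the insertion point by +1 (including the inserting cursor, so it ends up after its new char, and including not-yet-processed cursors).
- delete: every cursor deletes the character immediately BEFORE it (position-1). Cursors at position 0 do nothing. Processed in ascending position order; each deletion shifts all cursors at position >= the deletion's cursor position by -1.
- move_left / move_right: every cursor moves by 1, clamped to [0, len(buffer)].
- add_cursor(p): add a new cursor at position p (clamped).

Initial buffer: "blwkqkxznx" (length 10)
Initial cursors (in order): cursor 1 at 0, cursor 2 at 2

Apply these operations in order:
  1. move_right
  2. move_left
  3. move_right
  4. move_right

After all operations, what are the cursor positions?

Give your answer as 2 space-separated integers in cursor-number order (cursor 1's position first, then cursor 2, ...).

After op 1 (move_right): buffer="blwkqkxznx" (len 10), cursors c1@1 c2@3, authorship ..........
After op 2 (move_left): buffer="blwkqkxznx" (len 10), cursors c1@0 c2@2, authorship ..........
After op 3 (move_right): buffer="blwkqkxznx" (len 10), cursors c1@1 c2@3, authorship ..........
After op 4 (move_right): buffer="blwkqkxznx" (len 10), cursors c1@2 c2@4, authorship ..........

Answer: 2 4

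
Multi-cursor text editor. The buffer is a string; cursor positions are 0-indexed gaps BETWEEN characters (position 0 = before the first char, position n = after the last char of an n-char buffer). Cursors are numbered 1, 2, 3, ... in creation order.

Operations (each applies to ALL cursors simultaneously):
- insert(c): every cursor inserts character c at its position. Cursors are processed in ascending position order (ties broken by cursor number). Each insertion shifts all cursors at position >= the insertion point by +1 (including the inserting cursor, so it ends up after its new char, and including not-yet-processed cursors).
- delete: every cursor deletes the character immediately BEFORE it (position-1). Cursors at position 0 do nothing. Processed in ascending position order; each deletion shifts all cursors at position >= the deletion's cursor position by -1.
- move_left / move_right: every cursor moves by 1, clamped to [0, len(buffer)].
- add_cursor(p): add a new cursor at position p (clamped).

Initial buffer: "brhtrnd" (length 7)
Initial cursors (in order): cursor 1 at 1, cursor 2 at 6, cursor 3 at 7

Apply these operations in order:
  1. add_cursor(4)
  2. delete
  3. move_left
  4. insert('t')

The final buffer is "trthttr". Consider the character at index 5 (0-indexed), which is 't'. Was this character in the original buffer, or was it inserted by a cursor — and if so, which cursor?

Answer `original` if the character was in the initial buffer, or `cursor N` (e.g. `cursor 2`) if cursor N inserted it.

Answer: cursor 3

Derivation:
After op 1 (add_cursor(4)): buffer="brhtrnd" (len 7), cursors c1@1 c4@4 c2@6 c3@7, authorship .......
After op 2 (delete): buffer="rhr" (len 3), cursors c1@0 c4@2 c2@3 c3@3, authorship ...
After op 3 (move_left): buffer="rhr" (len 3), cursors c1@0 c4@1 c2@2 c3@2, authorship ...
After op 4 (insert('t')): buffer="trthttr" (len 7), cursors c1@1 c4@3 c2@6 c3@6, authorship 1.4.23.
Authorship (.=original, N=cursor N): 1 . 4 . 2 3 .
Index 5: author = 3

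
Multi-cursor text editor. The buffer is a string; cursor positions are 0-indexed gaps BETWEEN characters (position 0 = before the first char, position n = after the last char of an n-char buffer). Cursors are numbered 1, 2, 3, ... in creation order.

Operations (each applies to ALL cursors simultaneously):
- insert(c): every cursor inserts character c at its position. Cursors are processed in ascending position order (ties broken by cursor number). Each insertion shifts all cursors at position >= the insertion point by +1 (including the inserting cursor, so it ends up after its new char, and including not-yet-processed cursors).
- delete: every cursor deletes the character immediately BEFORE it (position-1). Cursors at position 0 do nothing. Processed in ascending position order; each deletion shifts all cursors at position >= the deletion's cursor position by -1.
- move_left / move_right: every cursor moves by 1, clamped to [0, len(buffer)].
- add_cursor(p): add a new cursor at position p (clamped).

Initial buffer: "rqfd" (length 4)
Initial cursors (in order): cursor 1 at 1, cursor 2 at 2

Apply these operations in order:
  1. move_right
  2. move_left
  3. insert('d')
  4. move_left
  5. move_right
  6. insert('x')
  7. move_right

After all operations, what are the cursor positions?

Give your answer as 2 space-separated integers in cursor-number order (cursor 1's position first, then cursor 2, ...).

After op 1 (move_right): buffer="rqfd" (len 4), cursors c1@2 c2@3, authorship ....
After op 2 (move_left): buffer="rqfd" (len 4), cursors c1@1 c2@2, authorship ....
After op 3 (insert('d')): buffer="rdqdfd" (len 6), cursors c1@2 c2@4, authorship .1.2..
After op 4 (move_left): buffer="rdqdfd" (len 6), cursors c1@1 c2@3, authorship .1.2..
After op 5 (move_right): buffer="rdqdfd" (len 6), cursors c1@2 c2@4, authorship .1.2..
After op 6 (insert('x')): buffer="rdxqdxfd" (len 8), cursors c1@3 c2@6, authorship .11.22..
After op 7 (move_right): buffer="rdxqdxfd" (len 8), cursors c1@4 c2@7, authorship .11.22..

Answer: 4 7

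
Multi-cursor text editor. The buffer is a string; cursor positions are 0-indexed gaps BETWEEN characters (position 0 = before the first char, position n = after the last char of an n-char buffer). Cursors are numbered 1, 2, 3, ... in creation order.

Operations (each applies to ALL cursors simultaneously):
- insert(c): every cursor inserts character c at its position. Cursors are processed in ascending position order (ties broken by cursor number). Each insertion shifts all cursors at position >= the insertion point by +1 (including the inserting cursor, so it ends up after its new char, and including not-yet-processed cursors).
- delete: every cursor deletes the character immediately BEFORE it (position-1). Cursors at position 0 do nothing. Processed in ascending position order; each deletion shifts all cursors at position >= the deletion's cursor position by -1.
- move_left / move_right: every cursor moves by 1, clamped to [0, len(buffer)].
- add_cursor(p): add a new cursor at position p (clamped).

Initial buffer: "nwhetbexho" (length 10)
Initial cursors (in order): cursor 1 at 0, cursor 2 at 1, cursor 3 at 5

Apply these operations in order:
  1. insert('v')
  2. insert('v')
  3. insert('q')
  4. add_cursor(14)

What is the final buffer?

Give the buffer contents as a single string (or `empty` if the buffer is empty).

Answer: vvqnvvqwhetvvqbexho

Derivation:
After op 1 (insert('v')): buffer="vnvwhetvbexho" (len 13), cursors c1@1 c2@3 c3@8, authorship 1.2....3.....
After op 2 (insert('v')): buffer="vvnvvwhetvvbexho" (len 16), cursors c1@2 c2@5 c3@11, authorship 11.22....33.....
After op 3 (insert('q')): buffer="vvqnvvqwhetvvqbexho" (len 19), cursors c1@3 c2@7 c3@14, authorship 111.222....333.....
After op 4 (add_cursor(14)): buffer="vvqnvvqwhetvvqbexho" (len 19), cursors c1@3 c2@7 c3@14 c4@14, authorship 111.222....333.....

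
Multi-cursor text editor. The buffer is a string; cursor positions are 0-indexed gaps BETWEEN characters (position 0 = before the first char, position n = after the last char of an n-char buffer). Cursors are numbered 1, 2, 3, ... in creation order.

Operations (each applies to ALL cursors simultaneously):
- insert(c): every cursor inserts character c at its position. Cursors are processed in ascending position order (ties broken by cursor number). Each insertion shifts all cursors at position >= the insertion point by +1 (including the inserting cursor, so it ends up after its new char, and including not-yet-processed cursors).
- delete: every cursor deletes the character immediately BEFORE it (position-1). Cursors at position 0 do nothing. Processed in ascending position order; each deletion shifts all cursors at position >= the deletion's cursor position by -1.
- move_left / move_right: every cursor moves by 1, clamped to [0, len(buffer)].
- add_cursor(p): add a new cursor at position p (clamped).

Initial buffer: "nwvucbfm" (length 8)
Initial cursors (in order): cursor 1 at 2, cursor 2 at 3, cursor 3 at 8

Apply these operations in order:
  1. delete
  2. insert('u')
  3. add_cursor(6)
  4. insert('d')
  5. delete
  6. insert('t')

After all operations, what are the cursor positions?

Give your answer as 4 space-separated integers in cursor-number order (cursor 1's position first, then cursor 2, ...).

After op 1 (delete): buffer="nucbf" (len 5), cursors c1@1 c2@1 c3@5, authorship .....
After op 2 (insert('u')): buffer="nuuucbfu" (len 8), cursors c1@3 c2@3 c3@8, authorship .12....3
After op 3 (add_cursor(6)): buffer="nuuucbfu" (len 8), cursors c1@3 c2@3 c4@6 c3@8, authorship .12....3
After op 4 (insert('d')): buffer="nuudducbdfud" (len 12), cursors c1@5 c2@5 c4@9 c3@12, authorship .1212...4.33
After op 5 (delete): buffer="nuuucbfu" (len 8), cursors c1@3 c2@3 c4@6 c3@8, authorship .12....3
After op 6 (insert('t')): buffer="nuuttucbtfut" (len 12), cursors c1@5 c2@5 c4@9 c3@12, authorship .1212...4.33

Answer: 5 5 12 9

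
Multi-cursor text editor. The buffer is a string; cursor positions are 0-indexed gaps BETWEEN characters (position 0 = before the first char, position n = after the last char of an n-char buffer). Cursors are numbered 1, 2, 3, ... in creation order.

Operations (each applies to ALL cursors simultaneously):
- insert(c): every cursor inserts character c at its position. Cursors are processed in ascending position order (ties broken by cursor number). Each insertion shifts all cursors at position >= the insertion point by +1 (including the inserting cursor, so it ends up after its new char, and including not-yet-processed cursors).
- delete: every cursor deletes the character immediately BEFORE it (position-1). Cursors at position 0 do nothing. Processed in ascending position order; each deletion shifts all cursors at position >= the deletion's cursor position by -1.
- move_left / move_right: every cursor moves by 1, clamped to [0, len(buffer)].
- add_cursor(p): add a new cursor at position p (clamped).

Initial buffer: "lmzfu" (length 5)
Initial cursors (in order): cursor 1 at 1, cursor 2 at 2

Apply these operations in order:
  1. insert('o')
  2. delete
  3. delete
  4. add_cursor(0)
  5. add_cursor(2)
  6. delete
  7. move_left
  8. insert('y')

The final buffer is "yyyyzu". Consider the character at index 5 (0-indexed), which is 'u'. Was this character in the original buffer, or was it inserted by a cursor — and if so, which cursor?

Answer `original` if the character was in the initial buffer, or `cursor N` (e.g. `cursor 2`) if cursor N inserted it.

After op 1 (insert('o')): buffer="lomozfu" (len 7), cursors c1@2 c2@4, authorship .1.2...
After op 2 (delete): buffer="lmzfu" (len 5), cursors c1@1 c2@2, authorship .....
After op 3 (delete): buffer="zfu" (len 3), cursors c1@0 c2@0, authorship ...
After op 4 (add_cursor(0)): buffer="zfu" (len 3), cursors c1@0 c2@0 c3@0, authorship ...
After op 5 (add_cursor(2)): buffer="zfu" (len 3), cursors c1@0 c2@0 c3@0 c4@2, authorship ...
After op 6 (delete): buffer="zu" (len 2), cursors c1@0 c2@0 c3@0 c4@1, authorship ..
After op 7 (move_left): buffer="zu" (len 2), cursors c1@0 c2@0 c3@0 c4@0, authorship ..
After op 8 (insert('y')): buffer="yyyyzu" (len 6), cursors c1@4 c2@4 c3@4 c4@4, authorship 1234..
Authorship (.=original, N=cursor N): 1 2 3 4 . .
Index 5: author = original

Answer: original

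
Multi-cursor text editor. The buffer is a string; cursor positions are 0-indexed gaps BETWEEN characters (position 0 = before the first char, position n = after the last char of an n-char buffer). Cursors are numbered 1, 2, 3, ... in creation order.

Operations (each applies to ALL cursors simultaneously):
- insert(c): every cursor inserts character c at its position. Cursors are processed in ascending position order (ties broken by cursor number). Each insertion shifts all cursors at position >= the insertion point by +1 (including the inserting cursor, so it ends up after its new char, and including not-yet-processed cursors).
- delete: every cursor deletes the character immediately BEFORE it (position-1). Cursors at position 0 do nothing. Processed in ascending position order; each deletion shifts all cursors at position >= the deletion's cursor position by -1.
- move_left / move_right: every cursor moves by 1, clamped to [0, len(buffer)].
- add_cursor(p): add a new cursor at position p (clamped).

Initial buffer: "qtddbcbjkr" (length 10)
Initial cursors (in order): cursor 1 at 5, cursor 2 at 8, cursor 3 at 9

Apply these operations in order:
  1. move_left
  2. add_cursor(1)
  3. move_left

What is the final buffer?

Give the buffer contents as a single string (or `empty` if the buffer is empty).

Answer: qtddbcbjkr

Derivation:
After op 1 (move_left): buffer="qtddbcbjkr" (len 10), cursors c1@4 c2@7 c3@8, authorship ..........
After op 2 (add_cursor(1)): buffer="qtddbcbjkr" (len 10), cursors c4@1 c1@4 c2@7 c3@8, authorship ..........
After op 3 (move_left): buffer="qtddbcbjkr" (len 10), cursors c4@0 c1@3 c2@6 c3@7, authorship ..........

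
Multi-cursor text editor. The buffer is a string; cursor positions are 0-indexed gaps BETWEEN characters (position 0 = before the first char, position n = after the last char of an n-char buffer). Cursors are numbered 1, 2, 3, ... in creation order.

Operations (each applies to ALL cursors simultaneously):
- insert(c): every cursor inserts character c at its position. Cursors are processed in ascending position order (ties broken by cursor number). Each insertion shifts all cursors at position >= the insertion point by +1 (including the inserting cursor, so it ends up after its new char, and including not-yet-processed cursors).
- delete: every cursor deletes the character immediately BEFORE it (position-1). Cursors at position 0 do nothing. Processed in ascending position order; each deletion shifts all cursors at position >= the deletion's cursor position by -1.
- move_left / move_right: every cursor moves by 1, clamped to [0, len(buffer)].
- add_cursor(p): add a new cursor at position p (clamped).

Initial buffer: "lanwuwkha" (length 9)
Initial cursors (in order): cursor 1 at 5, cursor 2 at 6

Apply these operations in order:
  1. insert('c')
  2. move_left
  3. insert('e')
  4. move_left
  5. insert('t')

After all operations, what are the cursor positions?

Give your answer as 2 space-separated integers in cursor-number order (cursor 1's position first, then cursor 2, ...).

After op 1 (insert('c')): buffer="lanwucwckha" (len 11), cursors c1@6 c2@8, authorship .....1.2...
After op 2 (move_left): buffer="lanwucwckha" (len 11), cursors c1@5 c2@7, authorship .....1.2...
After op 3 (insert('e')): buffer="lanwuecweckha" (len 13), cursors c1@6 c2@9, authorship .....11.22...
After op 4 (move_left): buffer="lanwuecweckha" (len 13), cursors c1@5 c2@8, authorship .....11.22...
After op 5 (insert('t')): buffer="lanwutecwteckha" (len 15), cursors c1@6 c2@10, authorship .....111.222...

Answer: 6 10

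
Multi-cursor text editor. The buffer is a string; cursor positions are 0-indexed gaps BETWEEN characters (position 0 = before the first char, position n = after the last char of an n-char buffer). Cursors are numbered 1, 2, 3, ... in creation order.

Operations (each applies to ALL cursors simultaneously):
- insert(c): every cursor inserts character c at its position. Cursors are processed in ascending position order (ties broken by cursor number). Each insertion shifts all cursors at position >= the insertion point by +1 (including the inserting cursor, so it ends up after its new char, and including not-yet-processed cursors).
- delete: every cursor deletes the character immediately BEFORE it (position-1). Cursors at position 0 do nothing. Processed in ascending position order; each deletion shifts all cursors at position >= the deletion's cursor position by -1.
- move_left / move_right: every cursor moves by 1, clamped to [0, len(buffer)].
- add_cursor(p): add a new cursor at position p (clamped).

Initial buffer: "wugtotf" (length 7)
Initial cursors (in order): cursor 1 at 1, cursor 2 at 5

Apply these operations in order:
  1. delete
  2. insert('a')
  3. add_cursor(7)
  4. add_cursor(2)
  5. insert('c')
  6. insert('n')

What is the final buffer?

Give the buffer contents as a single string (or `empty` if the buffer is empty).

Answer: acnucngtacntfcn

Derivation:
After op 1 (delete): buffer="ugttf" (len 5), cursors c1@0 c2@3, authorship .....
After op 2 (insert('a')): buffer="augtatf" (len 7), cursors c1@1 c2@5, authorship 1...2..
After op 3 (add_cursor(7)): buffer="augtatf" (len 7), cursors c1@1 c2@5 c3@7, authorship 1...2..
After op 4 (add_cursor(2)): buffer="augtatf" (len 7), cursors c1@1 c4@2 c2@5 c3@7, authorship 1...2..
After op 5 (insert('c')): buffer="acucgtactfc" (len 11), cursors c1@2 c4@4 c2@8 c3@11, authorship 11.4..22..3
After op 6 (insert('n')): buffer="acnucngtacntfcn" (len 15), cursors c1@3 c4@6 c2@11 c3@15, authorship 111.44..222..33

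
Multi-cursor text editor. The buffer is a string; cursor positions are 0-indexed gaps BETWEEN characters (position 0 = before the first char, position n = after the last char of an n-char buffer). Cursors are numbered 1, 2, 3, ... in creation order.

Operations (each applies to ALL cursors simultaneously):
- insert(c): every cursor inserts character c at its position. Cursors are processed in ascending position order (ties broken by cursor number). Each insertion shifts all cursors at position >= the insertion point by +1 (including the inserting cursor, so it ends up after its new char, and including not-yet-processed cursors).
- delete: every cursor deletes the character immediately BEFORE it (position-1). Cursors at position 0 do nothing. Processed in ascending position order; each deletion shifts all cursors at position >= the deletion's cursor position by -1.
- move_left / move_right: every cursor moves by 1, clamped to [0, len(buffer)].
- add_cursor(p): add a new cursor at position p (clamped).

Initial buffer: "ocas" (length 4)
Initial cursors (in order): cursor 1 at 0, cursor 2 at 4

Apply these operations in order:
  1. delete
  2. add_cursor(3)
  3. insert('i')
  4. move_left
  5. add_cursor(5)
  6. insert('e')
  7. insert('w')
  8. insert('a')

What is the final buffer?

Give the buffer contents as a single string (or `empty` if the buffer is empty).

Answer: ewaiocaieeewwwaaai

Derivation:
After op 1 (delete): buffer="oca" (len 3), cursors c1@0 c2@3, authorship ...
After op 2 (add_cursor(3)): buffer="oca" (len 3), cursors c1@0 c2@3 c3@3, authorship ...
After op 3 (insert('i')): buffer="iocaii" (len 6), cursors c1@1 c2@6 c3@6, authorship 1...23
After op 4 (move_left): buffer="iocaii" (len 6), cursors c1@0 c2@5 c3@5, authorship 1...23
After op 5 (add_cursor(5)): buffer="iocaii" (len 6), cursors c1@0 c2@5 c3@5 c4@5, authorship 1...23
After op 6 (insert('e')): buffer="eiocaieeei" (len 10), cursors c1@1 c2@9 c3@9 c4@9, authorship 11...22343
After op 7 (insert('w')): buffer="ewiocaieeewwwi" (len 14), cursors c1@2 c2@13 c3@13 c4@13, authorship 111...22342343
After op 8 (insert('a')): buffer="ewaiocaieeewwwaaai" (len 18), cursors c1@3 c2@17 c3@17 c4@17, authorship 1111...22342342343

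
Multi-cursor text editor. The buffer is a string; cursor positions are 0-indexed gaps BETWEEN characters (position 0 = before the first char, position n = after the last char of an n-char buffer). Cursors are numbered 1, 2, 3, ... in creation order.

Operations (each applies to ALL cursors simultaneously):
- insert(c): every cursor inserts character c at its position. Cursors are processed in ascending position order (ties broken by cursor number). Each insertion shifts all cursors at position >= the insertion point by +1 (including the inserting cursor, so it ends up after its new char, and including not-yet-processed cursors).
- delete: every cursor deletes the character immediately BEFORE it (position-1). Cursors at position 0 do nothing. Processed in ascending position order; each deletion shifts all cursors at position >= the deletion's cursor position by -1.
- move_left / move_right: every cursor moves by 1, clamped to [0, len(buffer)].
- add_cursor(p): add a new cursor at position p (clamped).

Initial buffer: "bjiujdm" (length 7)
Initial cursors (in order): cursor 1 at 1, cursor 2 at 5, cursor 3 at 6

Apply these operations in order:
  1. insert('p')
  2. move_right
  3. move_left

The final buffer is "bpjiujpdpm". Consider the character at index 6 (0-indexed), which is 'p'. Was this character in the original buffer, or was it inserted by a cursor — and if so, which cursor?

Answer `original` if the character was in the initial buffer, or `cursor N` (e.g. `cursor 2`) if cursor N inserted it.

After op 1 (insert('p')): buffer="bpjiujpdpm" (len 10), cursors c1@2 c2@7 c3@9, authorship .1....2.3.
After op 2 (move_right): buffer="bpjiujpdpm" (len 10), cursors c1@3 c2@8 c3@10, authorship .1....2.3.
After op 3 (move_left): buffer="bpjiujpdpm" (len 10), cursors c1@2 c2@7 c3@9, authorship .1....2.3.
Authorship (.=original, N=cursor N): . 1 . . . . 2 . 3 .
Index 6: author = 2

Answer: cursor 2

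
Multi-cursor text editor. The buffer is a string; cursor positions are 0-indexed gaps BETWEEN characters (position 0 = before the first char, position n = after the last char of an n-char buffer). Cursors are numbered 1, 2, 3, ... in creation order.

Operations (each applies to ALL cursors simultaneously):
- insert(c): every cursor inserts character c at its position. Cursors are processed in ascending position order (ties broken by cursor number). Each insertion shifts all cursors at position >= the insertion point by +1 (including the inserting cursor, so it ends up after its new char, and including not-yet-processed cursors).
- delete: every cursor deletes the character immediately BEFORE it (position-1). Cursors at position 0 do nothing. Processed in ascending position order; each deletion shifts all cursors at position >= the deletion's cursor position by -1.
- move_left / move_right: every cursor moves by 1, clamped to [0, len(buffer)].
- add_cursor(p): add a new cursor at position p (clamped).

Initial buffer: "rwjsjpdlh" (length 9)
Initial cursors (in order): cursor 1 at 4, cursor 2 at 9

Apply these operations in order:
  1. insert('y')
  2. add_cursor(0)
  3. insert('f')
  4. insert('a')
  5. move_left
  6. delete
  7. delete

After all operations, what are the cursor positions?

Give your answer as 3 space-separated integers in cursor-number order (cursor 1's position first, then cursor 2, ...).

After op 1 (insert('y')): buffer="rwjsyjpdlhy" (len 11), cursors c1@5 c2@11, authorship ....1.....2
After op 2 (add_cursor(0)): buffer="rwjsyjpdlhy" (len 11), cursors c3@0 c1@5 c2@11, authorship ....1.....2
After op 3 (insert('f')): buffer="frwjsyfjpdlhyf" (len 14), cursors c3@1 c1@7 c2@14, authorship 3....11.....22
After op 4 (insert('a')): buffer="farwjsyfajpdlhyfa" (len 17), cursors c3@2 c1@9 c2@17, authorship 33....111.....222
After op 5 (move_left): buffer="farwjsyfajpdlhyfa" (len 17), cursors c3@1 c1@8 c2@16, authorship 33....111.....222
After op 6 (delete): buffer="arwjsyajpdlhya" (len 14), cursors c3@0 c1@6 c2@13, authorship 3....11.....22
After op 7 (delete): buffer="arwjsajpdlha" (len 12), cursors c3@0 c1@5 c2@11, authorship 3....1.....2

Answer: 5 11 0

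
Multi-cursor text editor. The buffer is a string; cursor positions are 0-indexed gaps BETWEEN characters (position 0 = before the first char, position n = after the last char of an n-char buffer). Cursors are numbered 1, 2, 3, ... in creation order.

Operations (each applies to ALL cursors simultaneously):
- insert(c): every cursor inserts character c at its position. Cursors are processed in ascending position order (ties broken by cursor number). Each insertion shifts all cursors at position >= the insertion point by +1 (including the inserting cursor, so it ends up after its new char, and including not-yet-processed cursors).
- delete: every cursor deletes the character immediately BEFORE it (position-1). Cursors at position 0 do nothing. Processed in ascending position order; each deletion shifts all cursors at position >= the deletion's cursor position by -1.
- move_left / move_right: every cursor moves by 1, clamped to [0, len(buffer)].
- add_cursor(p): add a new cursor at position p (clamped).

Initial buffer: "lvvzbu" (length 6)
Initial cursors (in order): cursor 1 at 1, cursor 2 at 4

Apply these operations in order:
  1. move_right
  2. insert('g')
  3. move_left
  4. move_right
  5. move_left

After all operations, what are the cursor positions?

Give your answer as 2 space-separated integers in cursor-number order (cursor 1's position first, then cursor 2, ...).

After op 1 (move_right): buffer="lvvzbu" (len 6), cursors c1@2 c2@5, authorship ......
After op 2 (insert('g')): buffer="lvgvzbgu" (len 8), cursors c1@3 c2@7, authorship ..1...2.
After op 3 (move_left): buffer="lvgvzbgu" (len 8), cursors c1@2 c2@6, authorship ..1...2.
After op 4 (move_right): buffer="lvgvzbgu" (len 8), cursors c1@3 c2@7, authorship ..1...2.
After op 5 (move_left): buffer="lvgvzbgu" (len 8), cursors c1@2 c2@6, authorship ..1...2.

Answer: 2 6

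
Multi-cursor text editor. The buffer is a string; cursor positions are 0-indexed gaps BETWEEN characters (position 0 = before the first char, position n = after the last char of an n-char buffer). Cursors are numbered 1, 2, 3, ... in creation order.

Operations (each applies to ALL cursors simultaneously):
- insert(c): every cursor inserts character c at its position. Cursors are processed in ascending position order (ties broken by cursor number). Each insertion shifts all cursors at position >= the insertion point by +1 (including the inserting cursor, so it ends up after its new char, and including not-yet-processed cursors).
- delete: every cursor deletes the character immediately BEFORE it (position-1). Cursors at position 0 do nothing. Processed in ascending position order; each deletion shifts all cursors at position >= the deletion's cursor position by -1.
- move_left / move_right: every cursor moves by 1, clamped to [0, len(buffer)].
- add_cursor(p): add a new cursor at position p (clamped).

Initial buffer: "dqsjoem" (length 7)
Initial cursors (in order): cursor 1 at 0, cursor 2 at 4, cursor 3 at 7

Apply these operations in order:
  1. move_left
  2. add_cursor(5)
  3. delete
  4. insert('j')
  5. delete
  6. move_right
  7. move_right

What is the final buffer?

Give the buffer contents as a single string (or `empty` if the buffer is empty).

After op 1 (move_left): buffer="dqsjoem" (len 7), cursors c1@0 c2@3 c3@6, authorship .......
After op 2 (add_cursor(5)): buffer="dqsjoem" (len 7), cursors c1@0 c2@3 c4@5 c3@6, authorship .......
After op 3 (delete): buffer="dqjm" (len 4), cursors c1@0 c2@2 c3@3 c4@3, authorship ....
After op 4 (insert('j')): buffer="jdqjjjjm" (len 8), cursors c1@1 c2@4 c3@7 c4@7, authorship 1..2.34.
After op 5 (delete): buffer="dqjm" (len 4), cursors c1@0 c2@2 c3@3 c4@3, authorship ....
After op 6 (move_right): buffer="dqjm" (len 4), cursors c1@1 c2@3 c3@4 c4@4, authorship ....
After op 7 (move_right): buffer="dqjm" (len 4), cursors c1@2 c2@4 c3@4 c4@4, authorship ....

Answer: dqjm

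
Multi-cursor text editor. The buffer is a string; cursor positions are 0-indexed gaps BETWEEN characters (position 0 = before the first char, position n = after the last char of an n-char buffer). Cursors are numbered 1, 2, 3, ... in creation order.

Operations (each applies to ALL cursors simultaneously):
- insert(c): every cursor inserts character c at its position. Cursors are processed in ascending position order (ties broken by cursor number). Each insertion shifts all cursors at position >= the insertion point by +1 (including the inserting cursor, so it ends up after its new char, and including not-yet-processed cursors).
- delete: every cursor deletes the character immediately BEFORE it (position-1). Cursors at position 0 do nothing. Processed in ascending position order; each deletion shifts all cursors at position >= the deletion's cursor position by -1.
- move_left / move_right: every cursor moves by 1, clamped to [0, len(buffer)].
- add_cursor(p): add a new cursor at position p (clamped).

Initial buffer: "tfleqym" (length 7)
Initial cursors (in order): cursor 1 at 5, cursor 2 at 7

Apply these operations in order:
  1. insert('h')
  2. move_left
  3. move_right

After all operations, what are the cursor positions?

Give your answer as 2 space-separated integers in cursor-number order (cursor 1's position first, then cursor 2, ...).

Answer: 6 9

Derivation:
After op 1 (insert('h')): buffer="tfleqhymh" (len 9), cursors c1@6 c2@9, authorship .....1..2
After op 2 (move_left): buffer="tfleqhymh" (len 9), cursors c1@5 c2@8, authorship .....1..2
After op 3 (move_right): buffer="tfleqhymh" (len 9), cursors c1@6 c2@9, authorship .....1..2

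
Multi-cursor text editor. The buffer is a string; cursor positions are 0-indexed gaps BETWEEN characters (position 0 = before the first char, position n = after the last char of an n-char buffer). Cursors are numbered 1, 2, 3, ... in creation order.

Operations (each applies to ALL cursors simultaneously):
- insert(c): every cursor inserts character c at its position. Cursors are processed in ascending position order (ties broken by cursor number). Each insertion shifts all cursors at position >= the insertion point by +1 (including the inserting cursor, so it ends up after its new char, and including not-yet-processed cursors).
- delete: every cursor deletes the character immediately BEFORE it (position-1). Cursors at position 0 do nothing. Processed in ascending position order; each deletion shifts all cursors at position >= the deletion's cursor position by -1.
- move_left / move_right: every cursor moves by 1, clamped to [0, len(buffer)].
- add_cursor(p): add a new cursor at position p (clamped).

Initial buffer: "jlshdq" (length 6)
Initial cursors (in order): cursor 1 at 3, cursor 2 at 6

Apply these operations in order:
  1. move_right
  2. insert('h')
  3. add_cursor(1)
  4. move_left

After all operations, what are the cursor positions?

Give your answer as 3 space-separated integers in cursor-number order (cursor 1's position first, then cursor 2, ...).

After op 1 (move_right): buffer="jlshdq" (len 6), cursors c1@4 c2@6, authorship ......
After op 2 (insert('h')): buffer="jlshhdqh" (len 8), cursors c1@5 c2@8, authorship ....1..2
After op 3 (add_cursor(1)): buffer="jlshhdqh" (len 8), cursors c3@1 c1@5 c2@8, authorship ....1..2
After op 4 (move_left): buffer="jlshhdqh" (len 8), cursors c3@0 c1@4 c2@7, authorship ....1..2

Answer: 4 7 0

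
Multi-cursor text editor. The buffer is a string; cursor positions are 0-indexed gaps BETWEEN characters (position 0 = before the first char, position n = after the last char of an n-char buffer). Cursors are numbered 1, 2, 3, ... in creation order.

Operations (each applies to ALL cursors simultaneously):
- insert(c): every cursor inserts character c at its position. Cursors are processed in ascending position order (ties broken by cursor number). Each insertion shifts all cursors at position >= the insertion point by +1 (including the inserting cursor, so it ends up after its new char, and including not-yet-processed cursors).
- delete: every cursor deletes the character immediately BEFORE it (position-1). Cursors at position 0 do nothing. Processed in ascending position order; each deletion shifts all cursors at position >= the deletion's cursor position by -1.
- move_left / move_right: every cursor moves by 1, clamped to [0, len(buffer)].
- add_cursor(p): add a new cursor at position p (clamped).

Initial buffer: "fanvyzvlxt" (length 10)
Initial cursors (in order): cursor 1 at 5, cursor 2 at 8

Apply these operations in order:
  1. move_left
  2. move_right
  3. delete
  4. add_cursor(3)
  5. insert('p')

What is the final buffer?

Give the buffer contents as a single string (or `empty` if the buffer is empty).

Answer: fanpvpzvpxt

Derivation:
After op 1 (move_left): buffer="fanvyzvlxt" (len 10), cursors c1@4 c2@7, authorship ..........
After op 2 (move_right): buffer="fanvyzvlxt" (len 10), cursors c1@5 c2@8, authorship ..........
After op 3 (delete): buffer="fanvzvxt" (len 8), cursors c1@4 c2@6, authorship ........
After op 4 (add_cursor(3)): buffer="fanvzvxt" (len 8), cursors c3@3 c1@4 c2@6, authorship ........
After op 5 (insert('p')): buffer="fanpvpzvpxt" (len 11), cursors c3@4 c1@6 c2@9, authorship ...3.1..2..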